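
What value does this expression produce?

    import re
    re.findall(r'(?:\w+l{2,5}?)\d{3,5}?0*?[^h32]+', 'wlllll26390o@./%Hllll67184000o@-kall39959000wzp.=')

This matches one or more of a word character, then 2 to 5 of a literal 'l' (lazy) (non-capturing group); then 3 to 5 of a digit (lazy), then zero or more of the literal '0' (lazy); then one or more of any character except [h32].
Walking the string: at [0:36] → 'wlllll26390o@./%Hllll67184000o@-kall'.
With no groups in the pattern, `findall` gives back each whole match — 1 here.

['wlllll26390o@./%Hllll67184000o@-kall']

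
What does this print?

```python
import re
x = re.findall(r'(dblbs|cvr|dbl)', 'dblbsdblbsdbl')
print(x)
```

['dblbs', 'dblbs', 'dbl']

`|` is ordered: at each position the engine commits to the first alternative that works.
Matches: at [0:5] match 'dblbs', group 1 = 'dblbs'; at [5:10] match 'dblbs', group 1 = 'dblbs'; at [10:13] match 'dbl', group 1 = 'dbl'.
With a single group, `findall` returns only what that group captured — 3 items.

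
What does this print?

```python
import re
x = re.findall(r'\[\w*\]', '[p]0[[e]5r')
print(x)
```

['[p]', '[e]']

Since nothing is captured, `findall` lists the 2 matched substrings directly.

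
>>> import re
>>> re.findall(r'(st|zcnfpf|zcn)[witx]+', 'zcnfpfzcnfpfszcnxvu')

Scanning left to right: at [13:17] match 'zcnx', group 1 = 'zcn'.
With a single group, `findall` returns only what that group captured — 1 item.

['zcn']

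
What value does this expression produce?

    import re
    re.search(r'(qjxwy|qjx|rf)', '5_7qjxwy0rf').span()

(3, 8)

Alternation tries branches left to right and keeps the first one that lets the overall match succeed at that position.
`re.search` scans for the first position where the pattern succeeds.
The match spans [3:8] → 'qjxwy'.
Captured: group 1 = 'qjxwy'.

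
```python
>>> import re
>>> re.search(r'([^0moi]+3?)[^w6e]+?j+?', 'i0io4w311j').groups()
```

This matches one or more of any character except [0moi], then optionally a literal '3' (captured); then one or more of any character except [w6e] (lazy); then one or more of a literal 'j' (lazy).
`re.search` scans for the first position where the pattern succeeds.
The match spans [4:10] → '4w311j'.
Captured: group 1 = '4w31'.

('4w31',)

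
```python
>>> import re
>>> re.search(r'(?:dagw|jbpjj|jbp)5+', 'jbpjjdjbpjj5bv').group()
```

`re.search` tries every starting position until one works.
The match spans [6:12] → 'jbpjj5'.

'jbpjj5'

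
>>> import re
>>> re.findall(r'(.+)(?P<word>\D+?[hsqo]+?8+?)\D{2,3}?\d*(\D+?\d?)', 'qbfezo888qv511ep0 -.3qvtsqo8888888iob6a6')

[('qbfezo888qv511ep0 -.3qvts', 'qo8888888', 'b6')]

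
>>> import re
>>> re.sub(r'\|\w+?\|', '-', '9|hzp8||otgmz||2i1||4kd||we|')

'9-----'

Every occurrence is swapped for '-'.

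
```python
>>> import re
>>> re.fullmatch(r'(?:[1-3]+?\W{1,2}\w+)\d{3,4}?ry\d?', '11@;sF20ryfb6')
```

The pattern matches one or more of a character in [1-3] (lazy), then 1 to 2 of a non-word character, then one or more of a word character (non-capturing group); then 3 to 4 of a digit (lazy), then the literal 'ry', then optionally a digit.
`re.fullmatch` is like wrapping the pattern in `^…$` (in single-line mode).
Here the pattern can't cover the whole string, so the call returns None.

None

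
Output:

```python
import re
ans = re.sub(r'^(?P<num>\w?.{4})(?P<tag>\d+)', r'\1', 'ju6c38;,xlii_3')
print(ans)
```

The pattern matches anchored at the start of the string; then optionally a word character, then exactly 4 of any character (captured as 'num'); then one or more of a digit (captured as 'tag').
Matches: at [0:6] → 'ju6c38'.
`\1` in the replacement pulls in group 1's text for each match.

ju6c3;,xlii_3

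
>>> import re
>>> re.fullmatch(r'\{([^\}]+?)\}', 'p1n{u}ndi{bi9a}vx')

`re.fullmatch` requires the pattern to consume the entire string.
Here the string isn't matched end-to-end, so the call returns None.

None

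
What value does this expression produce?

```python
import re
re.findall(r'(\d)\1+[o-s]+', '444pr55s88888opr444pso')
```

`\1` is not a pattern — it's the concrete string captured by group 1, re-applied verbatim.
Walking the string: at [0:5] match '444pr', group 1 = '4'; at [5:8] match '55s', group 1 = '5'; at [8:16] match '88888opr', group 1 = '8'; at [16:22] match '444pso', group 1 = '4'.
Because there's exactly one group, `findall` drops the full match and keeps group 1 from each hit.

['4', '5', '8', '4']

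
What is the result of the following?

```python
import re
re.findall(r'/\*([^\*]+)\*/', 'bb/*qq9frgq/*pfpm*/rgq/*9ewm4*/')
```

Because there's exactly one group, `findall` drops the full match and keeps group 1 from each hit.

['pfpm', '9ewm4']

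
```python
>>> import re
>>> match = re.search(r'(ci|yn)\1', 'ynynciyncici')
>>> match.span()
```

(0, 4)

The backreference `\1` re-matches whatever the first group consumed, character for character.
`search` walks the string left to right and returns the first match it finds.
The match spans [0:4] → 'ynyn'.
Captured: group 1 = 'yn'.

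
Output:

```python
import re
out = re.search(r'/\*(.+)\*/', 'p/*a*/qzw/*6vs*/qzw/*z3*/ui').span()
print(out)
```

The match spans [1:25] → '/*a*/qzw/*6vs*/qzw/*z3*/'.

(1, 25)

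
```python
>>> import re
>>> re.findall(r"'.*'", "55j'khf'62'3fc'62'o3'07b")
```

["'khf'62'3fc'62'o3'"]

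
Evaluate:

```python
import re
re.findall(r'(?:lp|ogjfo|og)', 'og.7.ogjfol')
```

['og', 'ogjfo']

`|` is ordered: at each position the engine commits to the first alternative that works.
Walking the string: at [0:2] → 'og'; at [5:10] → 'ogjfo'.
`findall` yields the raw match text (2 of them) because the pattern has no groups.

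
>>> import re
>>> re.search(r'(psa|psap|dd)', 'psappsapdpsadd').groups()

('psa',)

Alternation isn't longest-match — the leftmost alternative that fits at this position is chosen.
`search` walks the string left to right and returns the first match it finds.
The match spans [0:3] → 'psa'.
Captured: group 1 = 'psa'.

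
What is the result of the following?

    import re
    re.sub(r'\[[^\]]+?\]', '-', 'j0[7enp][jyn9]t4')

Matches: at [2:8] → '[7enp]'; at [8:14] → '[jyn9]'.
Each match is replaced by '-'.

'j0--t4'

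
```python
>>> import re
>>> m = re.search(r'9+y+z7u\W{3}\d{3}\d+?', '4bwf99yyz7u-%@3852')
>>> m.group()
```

This matches one or more of the literal '9', then one or more of the literal 'y'; then the literal 'z7u', then exactly 3 of a non-word character, then exactly 3 of a digit; then one or more of a digit (lazy).
`re.search` tries every starting position until one works.
The match spans [4:18] → '99yyz7u-%@3852'.

'99yyz7u-%@3852'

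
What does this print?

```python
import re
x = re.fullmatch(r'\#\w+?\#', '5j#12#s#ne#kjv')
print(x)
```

None

`re.fullmatch` requires the pattern to consume the entire string.
Here the pattern can't cover the whole string, so the call returns None.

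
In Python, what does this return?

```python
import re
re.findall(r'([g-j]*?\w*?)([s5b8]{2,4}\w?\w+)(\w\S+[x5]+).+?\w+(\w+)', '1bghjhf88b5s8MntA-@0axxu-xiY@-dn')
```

[('1bghjhf', '88b5s8Mnt', 'A-@0axxu-x', 'n')]

Pattern: zero or more of a character in [g-j] (lazy), then zero or more of a word character (lazy) (captured); then 2 to 4 of one of [s5b8], then optionally a word character, then one or more of a word character (captured); then a word character, then one or more of a non-whitespace character, then one or more of one of [x5] (captured); then one or more of any character (lazy), then one or more of a word character; then one or more of a word character (captured).
Matches: at [0:32] match '1bghjhf88b5s8MntA-@0axxu-xiY@-dn', groups = ('1bghjhf', '88b5s8Mnt', 'A-@0axxu-x', 'n').
4 groups means the one result is a tuple of 4 captured strings — 1 here.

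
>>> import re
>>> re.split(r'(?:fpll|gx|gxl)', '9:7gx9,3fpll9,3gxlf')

['9:7', '9,3', '9,3', 'lf']

Alternation tries branches left to right and keeps the first one that lets the overall match succeed at that position.
`split` removes every match and returns the 4 fragments in between.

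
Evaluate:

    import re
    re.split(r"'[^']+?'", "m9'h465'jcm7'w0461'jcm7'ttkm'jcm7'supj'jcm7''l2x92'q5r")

Matches to split on: at [2:8] → "'h465'"; at [12:19] → "'w0461'"; at [23:29] → "'ttkm'"; at [33:39] → "'supj'"; at [44:51] → "'l2x92'".
The string is cut at each match, leaving 6 pieces.

['m9', 'jcm7', 'jcm7', 'jcm7', "jcm7'", 'q5r']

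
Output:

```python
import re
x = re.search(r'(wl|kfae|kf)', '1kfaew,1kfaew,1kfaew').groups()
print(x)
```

Alternation isn't longest-match — the leftmost alternative that fits at this position is chosen.
`re.search` tries every starting position until one works.
The match spans [1:5] → 'kfae'.
Captured: group 1 = 'kfae'.

('kfae',)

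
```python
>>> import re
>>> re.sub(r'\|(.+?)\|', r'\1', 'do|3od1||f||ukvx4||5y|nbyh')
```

With the lazy modifier that quantifier settles for the fewest repetitions that let the rest of the pattern succeed (the atoms after it are unaffected and can still be greedy).
Each match is replaced using the text its own group 1 captured.

'do3od1fukvx45ynbyh'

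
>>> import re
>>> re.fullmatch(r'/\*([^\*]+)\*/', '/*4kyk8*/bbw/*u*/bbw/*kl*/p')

`re.fullmatch` requires the pattern to consume the entire string.
Here there's no way to consume every character, so the call returns None.

None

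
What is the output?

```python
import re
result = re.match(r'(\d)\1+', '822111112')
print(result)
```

`re.match` won't scan ahead — the pattern has to work from the very first character.
Here position 0 doesn't satisfy it, so the call returns None.

None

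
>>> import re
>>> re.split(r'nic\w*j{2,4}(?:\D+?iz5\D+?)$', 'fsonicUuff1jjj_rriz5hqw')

This matches the literal 'nic', then zero or more of a word character, then 2 to 4 of the literal 'j'; then one or more of a non-digit (lazy), then the literal 'iz5', then one or more of a non-digit (lazy) (non-capturing group); then anchored at the end.
Matches to split on: at [3:23] → 'nicUuff1jjj_rriz5hqw'.
`split` removes every match and returns the 2 fragments in between.

['fso', '']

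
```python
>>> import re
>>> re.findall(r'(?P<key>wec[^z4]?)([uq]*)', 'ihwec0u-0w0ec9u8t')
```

[('wec0', 'u')]

This matches the literal 'wec', then optionally any character except [z4] (captured as 'key'); then zero or more of one of [uq] (captured).
Walking the string: at [2:7] match 'wec0u', groups = ('wec0', 'u').
`findall` packs the 2 group values into a tuple for every match.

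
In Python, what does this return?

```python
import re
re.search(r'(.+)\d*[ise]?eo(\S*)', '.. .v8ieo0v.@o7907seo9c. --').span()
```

Pattern: one or more of any character (captured); then zero or more of a digit, then optionally one of [ise], then the literal 'eo'; then zero or more of a non-whitespace character (captured).
`search` walks the string left to right and returns the first match it finds.
The match spans [0:24] → '.. .v8ieo0v.@o7907seo9c.'.
Captured: group 1 = '.. .v8ieo0v.@o7907s', group 2 = '9c.'.

(0, 24)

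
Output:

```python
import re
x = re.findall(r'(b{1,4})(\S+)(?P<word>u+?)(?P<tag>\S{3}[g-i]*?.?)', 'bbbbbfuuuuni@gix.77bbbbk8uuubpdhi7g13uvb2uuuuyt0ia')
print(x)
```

This matches 1 to 4 of a literal 'b' (captured); then one or more of a non-whitespace character (captured); then one or more of a literal 'u' (lazy) (captured as 'word'); then exactly 3 of a non-whitespace character, then zero or more of a character in [g-i] (lazy), then optionally any character (captured as 'tag').
Walking the string: at [0:49] match 'bbbbbfuuuuni@gix.77bbbbk8uuubpdhi7g13uvb2uuuuyt0i', groups = ('bbbb', 'bfuuuuni@gix.77bbbbk8uuubpdhi7g13uvb2uuu', 'u', 'yt0i').
`findall` packs the 4 group values into a tuple for every match.

[('bbbb', 'bfuuuuni@gix.77bbbbk8uuubpdhi7g13uvb2uuu', 'u', 'yt0i')]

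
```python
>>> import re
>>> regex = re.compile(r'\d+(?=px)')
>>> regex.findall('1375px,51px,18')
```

The `(?=…)`/`(?<=…)` assertion just peeks at neighbouring text; it doesn't advance the match position.
Scanning left to right: at [0:4] → '1375'; at [7:9] → '51'.
`findall` yields the raw match text (2 of them) because the pattern has no groups.

['1375', '51']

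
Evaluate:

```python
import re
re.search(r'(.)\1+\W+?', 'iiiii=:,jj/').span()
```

(0, 6)

`\1` is not a pattern — it's the concrete string captured by group 1, re-applied verbatim.
The match spans [0:6] → 'iiiii='.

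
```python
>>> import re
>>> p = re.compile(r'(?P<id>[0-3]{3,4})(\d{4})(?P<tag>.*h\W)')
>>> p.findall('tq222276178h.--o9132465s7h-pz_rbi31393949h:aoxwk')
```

[('2222', '7617', '8h.--o9132465s7h-pz_rbi31393949h:')]

Pattern: 3 to 4 of a character in [0-3] (captured as 'id'); then exactly 4 of a digit (captured); then zero or more of any character, then the literal 'h', then a non-word character (captured as 'tag').
Matches: at [2:43] match '222276178h.--o9132465s7h-pz_rbi31393949h:', groups = ('2222', '7617', '8h.--o9132465s7h-pz_rbi31393949h:').
With 3 capturing groups, `findall` returns a 3-tuple per match.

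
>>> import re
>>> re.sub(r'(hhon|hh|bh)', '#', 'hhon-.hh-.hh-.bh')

'#-.#-.#-.#'

`|` is ordered: at each position the engine commits to the first alternative that works.
Matches: at [0:4] → 'hhon'; at [6:8] → 'hh'; at [10:12] → 'hh'; at [14:16] → 'bh'.
`sub` substitutes '#' at each match site.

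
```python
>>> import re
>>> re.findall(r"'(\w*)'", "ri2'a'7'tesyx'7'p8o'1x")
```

['a', 'tesyx', 'p8o']

One capturing group, so `findall` returns just the captured substring from each match — 3 in all.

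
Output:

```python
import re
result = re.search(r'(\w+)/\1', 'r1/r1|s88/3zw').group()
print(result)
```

After group 1 captures some text, `\1` only succeeds where that same text appears again.
`re.search` tries every starting position until one works.
The match spans [0:5] → 'r1/r1'.
Captured: group 1 = 'r1'.

r1/r1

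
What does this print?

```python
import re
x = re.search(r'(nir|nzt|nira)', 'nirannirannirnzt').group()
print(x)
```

Branches in `(...|...)` are attempted left-to-right; the first branch that allows the whole pattern to succeed is taken.
`re.search` tries every starting position until one works.
The match spans [0:3] → 'nir'.
Captured: group 1 = 'nir'.

nir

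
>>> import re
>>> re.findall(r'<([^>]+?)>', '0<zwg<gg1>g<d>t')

['zwg<gg1', 'd']

Walking the string: at [1:10] match '<zwg<gg1>', group 1 = 'zwg<gg1'; at [11:14] match '<d>', group 1 = 'd'.
Because there's exactly one group, `findall` drops the full match and keeps group 1 from each hit.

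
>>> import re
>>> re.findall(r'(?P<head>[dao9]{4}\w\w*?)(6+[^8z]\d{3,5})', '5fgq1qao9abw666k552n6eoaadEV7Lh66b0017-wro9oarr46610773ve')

[('ao9abw', '666k552'), ('oaadEV7Lh', '66b0017'), ('o9oarr4', '6610773')]

The pattern matches exactly 4 of one of [dao9], then a word character, then zero or more of a word character (lazy) (captured as 'head'); then one or more of a literal '6', then any character except [8z], then 3 to 5 of a digit (captured).
Matches: at [6:19] match 'ao9abw666k552', groups = ('ao9abw', '666k552'); at [22:38] match 'oaadEV7Lh66b0017', groups = ('oaadEV7Lh', '66b0017'); at [41:55] match 'o9oarr46610773', groups = ('o9oarr4', '6610773').
Multiple groups make `findall` return tuples — one 2-tuple for each match.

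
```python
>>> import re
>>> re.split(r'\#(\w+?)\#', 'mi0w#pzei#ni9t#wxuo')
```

Matches to split on: at [4:10] → '#pzei#'.
With a capturing group present, the delimiter's captured portion is kept in the result list.

['mi0w', 'pzei', 'ni9t#wxuo']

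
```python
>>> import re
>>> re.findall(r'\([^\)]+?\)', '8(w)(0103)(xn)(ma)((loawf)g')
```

['(w)', '(0103)', '(xn)', '(ma)', '((loawf)']

Matches: at [1:4] → '(w)'; at [4:10] → '(0103)'; at [10:14] → '(xn)'; at [14:18] → '(ma)'; at [18:26] → '((loawf)'.
`findall` yields the raw match text (5 of them) because the pattern has no groups.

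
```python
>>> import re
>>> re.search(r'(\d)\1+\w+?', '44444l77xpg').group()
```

'44444l'

The backreference `\1` re-matches whatever the first group consumed, character for character.
`search` walks the string left to right and returns the first match it finds.
The match spans [0:6] → '44444l'.
Captured: group 1 = '4'.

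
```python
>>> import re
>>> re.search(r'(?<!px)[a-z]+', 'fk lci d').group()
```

'fk'

Because the assertion is negative and zero-width, positions next to the forbidden text are skipped.
`re.search` scans for the first position where the pattern succeeds.
The match spans [0:2] → 'fk'.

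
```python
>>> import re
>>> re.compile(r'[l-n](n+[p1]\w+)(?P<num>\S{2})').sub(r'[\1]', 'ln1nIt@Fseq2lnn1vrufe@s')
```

The pattern matches a character in [l-n]; then one or more of the literal 'n', then one of [p1], then one or more of a word character (captured); then exactly 2 of a non-whitespace character (captured as 'num').
The replacement refers to a captured group, so each match is rewritten using its own captured text.

'[n1nIt]seq2[nn1vrufe]'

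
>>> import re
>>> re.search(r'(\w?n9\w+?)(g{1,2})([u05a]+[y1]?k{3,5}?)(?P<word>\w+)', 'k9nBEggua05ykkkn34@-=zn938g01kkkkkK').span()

The match spans [21:35] → 'zn938g01kkkkkK'.

(21, 35)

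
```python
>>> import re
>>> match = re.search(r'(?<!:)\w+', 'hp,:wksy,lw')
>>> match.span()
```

(0, 2)

Because the assertion is negative and zero-width, positions next to the forbidden text are skipped.
The match spans [0:2] → 'hp'.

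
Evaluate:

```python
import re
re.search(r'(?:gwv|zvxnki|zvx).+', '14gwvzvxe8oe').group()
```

'gwvzvxe8oe'

`search` walks the string left to right and returns the first match it finds.
The match spans [2:12] → 'gwvzvxe8oe'.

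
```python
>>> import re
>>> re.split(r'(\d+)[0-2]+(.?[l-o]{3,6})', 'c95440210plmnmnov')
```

This matches one or more of a digit (captured); then one or more of a character in [0-2]; then optionally any character, then 3 to 6 of a character in [l-o] (captured).
Matches to split on: at [1:16] → '95440210plmnmno'.
With a capturing group present, the delimiter's captured portion is kept in the result list.

['c', '9544021', 'plmnmno', 'v']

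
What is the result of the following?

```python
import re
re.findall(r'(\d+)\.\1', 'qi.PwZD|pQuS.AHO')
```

[]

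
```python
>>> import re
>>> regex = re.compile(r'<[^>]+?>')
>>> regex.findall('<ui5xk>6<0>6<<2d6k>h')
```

With no groups in the pattern, `findall` gives back each whole match — 3 here.

['<ui5xk>', '<0>', '<<2d6k>']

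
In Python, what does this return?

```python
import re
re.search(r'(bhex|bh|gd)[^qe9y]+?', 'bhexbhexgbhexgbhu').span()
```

`search` walks the string left to right and returns the first match it finds.
The match spans [0:5] → 'bhexb'.
Captured: group 1 = 'bhex'.

(0, 5)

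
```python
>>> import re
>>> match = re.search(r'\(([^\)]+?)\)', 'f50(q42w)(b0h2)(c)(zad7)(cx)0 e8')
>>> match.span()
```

The match spans [3:9] → '(q42w)'.

(3, 9)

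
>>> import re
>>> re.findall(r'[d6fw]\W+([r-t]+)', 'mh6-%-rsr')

['rsr']

Because there's exactly one group, `findall` drops the full match and keeps group 1 from the one hit.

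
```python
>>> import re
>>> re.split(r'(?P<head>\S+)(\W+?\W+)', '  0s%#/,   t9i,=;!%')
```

['  ', '0s%#/,', '   ', '', 't9i,=;', '!%', '']

This matches one or more of a non-whitespace character (captured as 'head'); then one or more of a non-word character (lazy), then one or more of a non-word character (captured).
Matches to split on: at [2:11] → '0s%#/,   '; at [11:19] → 't9i,=;!%'.
Because the pattern has a capturing group, `split` also inserts each captured text between the pieces.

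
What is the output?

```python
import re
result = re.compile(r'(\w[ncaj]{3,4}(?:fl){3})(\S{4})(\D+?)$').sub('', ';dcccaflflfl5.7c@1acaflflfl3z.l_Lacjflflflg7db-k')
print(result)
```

;dcccaflflfl5.7c@1acaflflfl3z.l_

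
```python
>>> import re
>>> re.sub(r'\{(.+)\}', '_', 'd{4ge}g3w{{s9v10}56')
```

'd_56'

`sub` substitutes '_' at each match site.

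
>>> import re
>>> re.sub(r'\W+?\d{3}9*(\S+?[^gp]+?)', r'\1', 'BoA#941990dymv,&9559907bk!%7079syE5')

'BoA0dymv07bksyE5'

A `+?`/`*?`/`{m,n}?` starts at its minimum and grows only as far as needed for what follows to match.
The replacement refers to a captured group, so each match is rewritten using its own captured text.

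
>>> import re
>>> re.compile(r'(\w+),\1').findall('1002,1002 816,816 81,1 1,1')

['1002', '816', '1', '1']

After group 1 captures some text, `\1` only succeeds where that same text appears again.
Because there's exactly one group, `findall` drops the full match and keeps group 1 from each hit.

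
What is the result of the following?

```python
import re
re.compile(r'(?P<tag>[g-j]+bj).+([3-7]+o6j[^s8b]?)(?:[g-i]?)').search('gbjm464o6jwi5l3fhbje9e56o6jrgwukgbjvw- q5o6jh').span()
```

Pattern: one or more of a character in [g-j], then the literal 'bj' (captured as 'tag'); then one or more of any character; then one or more of a character in [3-7], then the literal 'o6j', then optionally any character except [s8b] (captured); then optionally a character in [g-i] (non-capturing group).
Unlike `match`, `search` isn't anchored — it looks for the pattern anywhere in the string.
The match spans [0:45] → 'gbjm464o6jwi5l3fhbje9e56o6jrgwukgbjvw- q5o6jh'.
Captured: group 1 = 'gbj', group 2 = '5o6jh'.

(0, 45)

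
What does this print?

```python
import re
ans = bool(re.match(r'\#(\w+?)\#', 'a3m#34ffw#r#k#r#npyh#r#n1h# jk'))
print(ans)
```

False

`re.match` only tries the pattern at the start of the string.
Here the pattern fails at index 0, so the call returns None, and `bool(None)` is False.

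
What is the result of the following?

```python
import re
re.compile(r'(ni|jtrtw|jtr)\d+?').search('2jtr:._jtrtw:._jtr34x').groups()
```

The match spans [15:19] → 'jtr3'.
Captured: group 1 = 'jtr'.

('jtr',)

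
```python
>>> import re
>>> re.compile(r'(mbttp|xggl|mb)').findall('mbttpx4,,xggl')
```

`|` is ordered: at each position the engine commits to the first alternative that works.
Walking the string: at [0:5] match 'mbttp', group 1 = 'mbttp'; at [9:13] match 'xggl', group 1 = 'xggl'.
With a single group, `findall` returns only what that group captured — 2 items.

['mbttp', 'xggl']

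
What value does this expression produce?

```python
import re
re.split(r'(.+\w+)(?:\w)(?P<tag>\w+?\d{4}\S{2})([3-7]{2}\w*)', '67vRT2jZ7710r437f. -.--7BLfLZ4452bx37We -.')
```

The pattern matches one or more of any character, then one or more of a word character (captured); then a word character (non-capturing group); then one or more of a word character (lazy), then exactly 4 of a digit, then exactly 2 of a non-whitespace character (captured as 'tag'); then exactly 2 of a character in [3-7], then zero or more of a word character (captured).
Because the pattern has a capturing group, `split` also inserts each captured text between the pieces.

['', '67vRT2jZ7710r437f. -.--7BLf', 'Z4452bx', '37We', ' -.']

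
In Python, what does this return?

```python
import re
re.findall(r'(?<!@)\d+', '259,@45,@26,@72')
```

The negative lookaround is zero-width — it rules out positions where the adjacent text would match, without consuming anything.
`findall` yields the raw match text (4 of them) because the pattern has no groups.

['259', '5', '6', '2']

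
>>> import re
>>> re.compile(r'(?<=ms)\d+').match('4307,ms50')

None

The positive lookaround only admits positions where the adjacent text matches; those characters stay outside the span.
With `match`, the pattern is implicitly anchored at the beginning.
Here the string doesn't start with a match, so the call returns None.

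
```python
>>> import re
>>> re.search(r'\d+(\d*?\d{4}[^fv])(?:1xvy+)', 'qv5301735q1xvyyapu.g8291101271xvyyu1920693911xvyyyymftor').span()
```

(2, 15)

The pattern matches one or more of a digit; then zero or more of a digit (lazy), then exactly 4 of a digit, then any character except [fv] (captured); then the literal '1xv', then one or more of the literal 'y' (non-capturing group).
`search` walks the string left to right and returns the first match it finds.
The match spans [2:15] → '5301735q1xvyy'.
Captured: group 1 = '1735q'.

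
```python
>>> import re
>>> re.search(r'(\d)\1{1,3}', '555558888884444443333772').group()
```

'5555'

`\1` has to match the exact text group 1 already captured.
`re.search` scans for the first position where the pattern succeeds.
The match spans [0:4] → '5555'.
Captured: group 1 = '5'.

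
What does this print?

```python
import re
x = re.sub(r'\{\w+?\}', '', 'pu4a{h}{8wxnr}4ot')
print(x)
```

Every occurrence is swapped for ''.

pu4a4ot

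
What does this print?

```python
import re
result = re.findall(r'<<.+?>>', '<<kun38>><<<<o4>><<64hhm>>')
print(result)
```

The `?` after the quantifier makes it lazy — it takes as little as possible before letting the rest of the pattern try.
With no groups in the pattern, `findall` gives back each whole match — 3 here.

['<<kun38>>', '<<<<o4>>', '<<64hhm>>']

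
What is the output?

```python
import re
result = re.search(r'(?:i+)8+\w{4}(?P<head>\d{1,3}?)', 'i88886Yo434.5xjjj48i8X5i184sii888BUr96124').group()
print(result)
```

i88886Yo43

The pattern matches one or more of a literal 'i' (non-capturing group); then one or more of a literal '8', then exactly 4 of a word character; then 1 to 3 of a digit (lazy) (captured as 'head').
Unlike `match`, `search` isn't anchored — it looks for the pattern anywhere in the string.
The match spans [0:10] → 'i88886Yo43'.
Captured: group 1 = '3'.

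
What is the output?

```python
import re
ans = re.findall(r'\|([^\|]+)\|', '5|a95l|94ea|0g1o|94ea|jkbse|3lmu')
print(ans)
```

['a95l', '0g1o', 'jkbse']

Walking the string: at [1:7] match '|a95l|', group 1 = 'a95l'; at [11:17] match '|0g1o|', group 1 = '0g1o'; at [21:28] match '|jkbse|', group 1 = 'jkbse'.
With a single group, `findall` returns only what that group captured — 3 items.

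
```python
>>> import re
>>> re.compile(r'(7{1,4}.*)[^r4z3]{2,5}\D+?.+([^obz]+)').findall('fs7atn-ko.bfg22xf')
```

Pattern: 1 to 4 of a literal '7', then zero or more of any character (captured); then 2 to 5 of any character except [r4z3], then one or more of a non-digit (lazy), then one or more of any character; then one or more of any character except [obz] (captured).
Scanning left to right: at [2:17] match '7atn-ko.bfg22xf', groups = ('7atn-ko.', 'f').
Multiple groups make `findall` return tuples — one 2-tuple for the one match.

[('7atn-ko.', 'f')]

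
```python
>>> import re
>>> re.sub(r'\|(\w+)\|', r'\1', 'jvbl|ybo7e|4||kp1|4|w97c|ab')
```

'jvblybo7e4|kp14w97cab'

Each match is replaced using the text its own group 1 captured.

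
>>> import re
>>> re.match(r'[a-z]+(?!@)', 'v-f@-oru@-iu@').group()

'v'

`re.match` only tries the pattern at the start of the string.
The match spans [0:1] → 'v'.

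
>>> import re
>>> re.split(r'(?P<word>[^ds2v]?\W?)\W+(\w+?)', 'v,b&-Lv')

The `?` after the quantifier makes it lazy — it takes as little as possible before letting the rest of the pattern try.
`re.split` interleaves the captured-group text with the surrounding fragments.

['v', '', 'b', '', '&', 'L', 'v']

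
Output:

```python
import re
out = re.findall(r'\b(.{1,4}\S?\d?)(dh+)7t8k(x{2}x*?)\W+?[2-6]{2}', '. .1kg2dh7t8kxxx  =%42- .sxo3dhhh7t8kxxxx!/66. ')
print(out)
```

[('1kg2', 'dh', 'xxx'), ('sxo3', 'dhhh', 'xxxx')]

This matches a word boundary (`\b`, zero-width); then 1 to 4 of any character, then optionally a non-whitespace character, then optionally a digit (captured); then the literal 'd', then one or more of a literal 'h' (captured); then the literal '7t8', then the literal 'k'; then exactly 2 of a literal 'x', then zero or more of a literal 'x' (lazy) (captured); then one or more of a non-word character (lazy), then exactly 2 of a character in [2-6].
Scanning left to right: at [3:22] match '1kg2dh7t8kxxx  =%42', groups = ('1kg2', 'dh', 'xxx'); at [25:45] match 'sxo3dhhh7t8kxxxx!/66', groups = ('sxo3', 'dhhh', 'xxxx').
Multiple groups make `findall` return tuples — one 3-tuple for each match.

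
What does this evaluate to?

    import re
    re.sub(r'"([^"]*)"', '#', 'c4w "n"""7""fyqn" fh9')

Matches: at [4:7] → '"n"'; at [7:9] → '""'; at [10:12] → '""'.
`sub` substitutes '#' at each match site.

'c4w ##7#fyqn" fh9'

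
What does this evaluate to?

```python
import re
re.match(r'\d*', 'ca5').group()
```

''

`re.match` only tries the pattern at the start of the string.
The match spans [0:0] → ''.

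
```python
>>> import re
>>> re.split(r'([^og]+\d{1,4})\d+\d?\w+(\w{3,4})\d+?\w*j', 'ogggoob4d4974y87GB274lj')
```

['ogggoo', 'b4d4974y8', 'B27', '']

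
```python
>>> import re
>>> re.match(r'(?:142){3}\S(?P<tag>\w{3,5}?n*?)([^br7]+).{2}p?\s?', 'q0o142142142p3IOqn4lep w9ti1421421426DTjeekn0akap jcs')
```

`re.match` won't scan ahead — the pattern has to work from the very first character.
Here the pattern fails at index 0, so the call returns None.

None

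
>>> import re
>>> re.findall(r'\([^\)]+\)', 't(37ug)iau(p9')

No capturing groups, so `findall` returns the 1 full match string.

['(37ug)']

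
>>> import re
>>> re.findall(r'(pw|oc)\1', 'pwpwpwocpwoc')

After group 1 captures some text, `\1` only succeeds where that same text appears again.
Matches: at [0:4] match 'pwpw', group 1 = 'pw'.
One capturing group, so `findall` returns just the captured substring from the one match — 1 in all.

['pw']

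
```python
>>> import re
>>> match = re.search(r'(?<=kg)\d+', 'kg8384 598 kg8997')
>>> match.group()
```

'8384'

The lookaround is zero-width — it requires the adjacent text to match without consuming it, so the asserted text isn't part of the match.
`re.search` scans for the first position where the pattern succeeds.
The match spans [2:6] → '8384'.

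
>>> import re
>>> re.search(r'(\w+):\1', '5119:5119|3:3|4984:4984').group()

`\1` is not a pattern — it's the concrete string captured by group 1, re-applied verbatim.
The match spans [0:9] → '5119:5119'.

'5119:5119'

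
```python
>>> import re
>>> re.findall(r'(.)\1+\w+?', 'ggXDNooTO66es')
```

A backreference is literal: `\1` must see the identical characters the first group matched.
Scanning left to right: at [0:3] match 'ggX', group 1 = 'g'; at [5:8] match 'ooT', group 1 = 'o'; at [9:12] match '66e', group 1 = '6'.
One capturing group, so `findall` returns just the captured substring from each match — 3 in all.

['g', 'o', '6']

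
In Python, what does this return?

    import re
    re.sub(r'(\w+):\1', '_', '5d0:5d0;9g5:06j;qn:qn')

'_;9g5:06j;_'

A backreference is literal: `\1` must see the identical characters the first group matched.
Matches: at [0:7] → '5d0:5d0'; at [16:21] → 'qn:qn'.
Each match is replaced by '_'.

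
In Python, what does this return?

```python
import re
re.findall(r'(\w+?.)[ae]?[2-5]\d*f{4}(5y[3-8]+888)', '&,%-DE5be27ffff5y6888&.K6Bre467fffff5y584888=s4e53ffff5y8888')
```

[('DE5b', '5y6888'), ('s4', '5y8888')]

Pattern: one or more of a word character (lazy), then any character (captured); then optionally one of [ae]; then a character in [2-5], then zero or more of a digit, then exactly 4 of a literal 'f'; then the literal '5y', then one or more of a character in [3-8], then the literal '888' (captured).
Scanning left to right: at [4:21] match 'DE5be27ffff5y6888', groups = ('DE5b', '5y6888'); at [45:60] match 's4e53ffff5y8888', groups = ('s4', '5y8888').
Multiple groups make `findall` return tuples — one 2-tuple for each match.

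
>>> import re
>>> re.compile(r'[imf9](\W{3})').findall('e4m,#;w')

One capturing group, so `findall` returns just the captured substring from the one match — 1 in all.

[',#;']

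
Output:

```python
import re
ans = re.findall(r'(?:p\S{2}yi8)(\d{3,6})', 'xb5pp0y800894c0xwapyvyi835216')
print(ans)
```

['35216']

With a single group, `findall` returns only what that group captured — 1 item.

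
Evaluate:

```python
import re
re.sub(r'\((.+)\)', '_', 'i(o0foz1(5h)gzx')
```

Every occurrence is swapped for '_'.

'i_gzx'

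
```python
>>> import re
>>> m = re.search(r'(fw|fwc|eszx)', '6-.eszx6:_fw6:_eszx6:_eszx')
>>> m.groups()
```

('eszx',)

The match spans [3:7] → 'eszx'.
Captured: group 1 = 'eszx'.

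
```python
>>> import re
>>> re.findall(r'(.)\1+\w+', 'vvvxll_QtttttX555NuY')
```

`\1` has to match the exact text group 1 already captured.
Because there's exactly one group, `findall` drops the full match and keeps group 1 from the one hit.

['v']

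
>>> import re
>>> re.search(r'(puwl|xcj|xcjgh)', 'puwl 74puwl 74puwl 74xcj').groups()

('puwl',)

The match spans [0:4] → 'puwl'.
Captured: group 1 = 'puwl'.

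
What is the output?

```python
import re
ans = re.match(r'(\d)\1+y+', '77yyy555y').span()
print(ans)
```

(0, 5)

The backreference `\1` re-matches whatever the first group consumed, character for character.
`re.match` only tries the pattern at the start of the string.
The match spans [0:5] → '77yyy'.
Captured: group 1 = '7'.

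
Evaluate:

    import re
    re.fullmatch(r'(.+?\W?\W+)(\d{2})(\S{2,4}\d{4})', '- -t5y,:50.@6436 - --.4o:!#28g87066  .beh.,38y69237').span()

(0, 51)

Pattern: one or more of any character (lazy), then optionally a non-word character, then one or more of a non-word character (captured); then exactly 2 of a digit (captured); then 2 to 4 of a non-whitespace character, then exactly 4 of a digit (captured).
For `fullmatch`, every character of the input must be accounted for by the pattern.
The match spans [0:51] → '- -t5y,:50.@6436 - --.4o:!#28g87066  .beh.,38y69237'.
Captured: group 1 = '- -t5y,:50.@6436 - --.4o:!#28g87066  .beh.,', group 2 = '38', group 3 = 'y69237'.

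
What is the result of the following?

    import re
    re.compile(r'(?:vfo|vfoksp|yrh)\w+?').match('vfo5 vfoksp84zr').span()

`match` is anchored at position 0; if the pattern doesn't fit there, it returns None.
The match spans [0:4] → 'vfo5'.

(0, 4)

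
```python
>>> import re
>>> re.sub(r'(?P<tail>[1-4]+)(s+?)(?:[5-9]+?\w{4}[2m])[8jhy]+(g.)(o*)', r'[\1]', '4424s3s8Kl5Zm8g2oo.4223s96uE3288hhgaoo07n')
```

The pattern matches one or more of a character in [1-4] (captured as 'tail'); then one or more of a literal 's' (lazy) (captured); then one or more of a character in [5-9] (lazy), then exactly 4 of a word character, then one of [2m] (non-capturing group); then one or more of one of [8jhy]; then a literal 'g', then any character (captured); then zero or more of a literal 'o' (captured).
Matches: at [5:18] → '3s8Kl5Zm8g2oo'; at [19:38] → '4223s96uE3288hhgaoo'.
`\1` in the replacement pulls in group 1's text for each match.

'4424s[3].[4223]07n'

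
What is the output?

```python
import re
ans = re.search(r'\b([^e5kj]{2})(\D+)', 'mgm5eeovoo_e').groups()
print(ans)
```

The pattern matches a word boundary (`\b`, zero-width); then exactly 2 of any character except [e5kj] (captured); then one or more of a non-digit (captured).
Unlike `match`, `search` isn't anchored — it looks for the pattern anywhere in the string.
The match spans [0:3] → 'mgm'.
Captured: group 1 = 'mg', group 2 = 'm'.

('mg', 'm')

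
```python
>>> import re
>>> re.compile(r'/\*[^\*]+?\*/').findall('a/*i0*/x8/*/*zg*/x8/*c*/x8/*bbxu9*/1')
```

['/*i0*/', '/*zg*/', '/*c*/', '/*bbxu9*/']

Matches: at [1:7] → '/*i0*/'; at [11:17] → '/*zg*/'; at [19:24] → '/*c*/'; at [26:35] → '/*bbxu9*/'.
Since nothing is captured, `findall` lists the 4 matched substrings directly.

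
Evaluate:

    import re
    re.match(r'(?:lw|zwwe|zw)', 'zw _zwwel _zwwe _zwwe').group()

'zw'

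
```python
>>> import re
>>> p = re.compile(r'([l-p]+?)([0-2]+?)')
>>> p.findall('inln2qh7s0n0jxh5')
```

With 2 capturing groups, `findall` returns a 2-tuple per match.

[('nln', '2'), ('n', '0')]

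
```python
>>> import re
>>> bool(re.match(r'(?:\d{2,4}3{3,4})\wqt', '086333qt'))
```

False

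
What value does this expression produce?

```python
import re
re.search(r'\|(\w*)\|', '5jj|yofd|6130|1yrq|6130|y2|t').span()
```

(3, 9)

The match spans [3:9] → '|yofd|'.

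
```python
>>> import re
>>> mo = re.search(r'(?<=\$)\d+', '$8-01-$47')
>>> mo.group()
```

'8'

The lookaround is zero-width — it requires the adjacent text to match without consuming it, so the asserted text isn't part of the match.
The match spans [1:2] → '8'.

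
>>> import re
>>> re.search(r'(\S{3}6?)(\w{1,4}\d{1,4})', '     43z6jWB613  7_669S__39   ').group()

'43z6jWB613'

The pattern matches exactly 3 of a non-whitespace character, then optionally a literal '6' (captured); then 1 to 4 of a word character, then 1 to 4 of a digit (captured).
`search` walks the string left to right and returns the first match it finds.
The match spans [5:15] → '43z6jWB613'.
Captured: group 1 = '43z6', group 2 = 'jWB613'.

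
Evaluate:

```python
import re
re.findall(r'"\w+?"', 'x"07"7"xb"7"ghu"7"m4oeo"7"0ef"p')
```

Since nothing is captured, `findall` lists the 5 matched substrings directly.

['"07"', '"xb"', '"ghu"', '"m4oeo"', '"0ef"']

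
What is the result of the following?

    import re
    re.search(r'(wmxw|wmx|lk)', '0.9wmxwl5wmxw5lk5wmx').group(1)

'wmxw'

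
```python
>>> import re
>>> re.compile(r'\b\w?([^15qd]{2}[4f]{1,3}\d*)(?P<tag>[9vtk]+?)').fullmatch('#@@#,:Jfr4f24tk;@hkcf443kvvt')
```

None

The pattern matches a word boundary (`\b`, zero-width); then optionally a word character; then exactly 2 of any character except [15qd], then 1 to 3 of one of [4f], then zero or more of a digit (captured); then one or more of one of [9vtk] (lazy) (captured as 'tag').
`re.fullmatch` is like wrapping the pattern in `^…$` (in single-line mode).
Here the pattern can't cover the whole string, so the call returns None.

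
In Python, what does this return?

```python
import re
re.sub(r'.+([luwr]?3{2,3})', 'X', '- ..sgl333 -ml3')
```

Each match is replaced by 'X'.

'X -ml3'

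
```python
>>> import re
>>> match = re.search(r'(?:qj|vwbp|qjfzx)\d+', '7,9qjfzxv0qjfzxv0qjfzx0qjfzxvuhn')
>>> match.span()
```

(17, 23)

The match spans [17:23] → 'qjfzx0'.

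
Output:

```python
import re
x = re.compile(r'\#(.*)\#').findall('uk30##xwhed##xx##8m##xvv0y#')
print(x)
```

['#xwhed##xx##8m##xvv0y']

Scanning left to right: at [4:27] match '##xwhed##xx##8m##xvv0y#', group 1 = '#xwhed##xx##8m##xvv0y'.
One capturing group, so `findall` returns just the captured substring from the one match — 1 in all.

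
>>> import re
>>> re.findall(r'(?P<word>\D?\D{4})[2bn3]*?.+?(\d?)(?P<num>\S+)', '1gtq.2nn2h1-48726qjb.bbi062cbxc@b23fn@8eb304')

[('gtq.', '', 'nn2h1-48726qjb.bbi062cbxc@b23fn@8eb304')]

The pattern matches optionally a non-digit, then exactly 4 of a non-digit (captured as 'word'); then zero or more of one of [2bn3] (lazy); then one or more of any character (lazy); then optionally a digit (captured); then one or more of a non-whitespace character (captured as 'num').
Because the quantifier is non-greedy, it stops expanding at the earliest point where the rest of the pattern can succeed.
Scanning left to right: at [1:44] match 'gtq.2nn2h1-48726qjb.bbi062cbxc@b23fn@8eb304', groups = ('gtq.', '', 'nn2h1-48726qjb.bbi062cbxc@b23fn@8eb304').
Multiple groups make `findall` return tuples — one 3-tuple for the one match.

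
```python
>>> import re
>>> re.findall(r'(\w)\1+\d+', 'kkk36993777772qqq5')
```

['k', 'q']

The backreference `\1` re-matches whatever the first group consumed, character for character.
Because there's exactly one group, `findall` drops the full match and keeps group 1 from each hit.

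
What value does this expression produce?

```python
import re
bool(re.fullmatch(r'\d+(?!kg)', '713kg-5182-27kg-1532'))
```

`re.fullmatch` requires the pattern to consume the entire string.
Here the pattern can't cover the whole string, so the call returns None, and `bool(None)` is False.

False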